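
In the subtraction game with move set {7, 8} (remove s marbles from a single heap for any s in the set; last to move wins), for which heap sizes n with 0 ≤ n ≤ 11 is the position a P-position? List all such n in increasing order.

0, 1, 2, 3, 4, 5, 6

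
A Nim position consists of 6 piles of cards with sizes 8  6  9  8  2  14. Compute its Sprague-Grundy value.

Nim-sum: 8 XOR 6 XOR 9 XOR 8 XOR 2 XOR 14 = 3.

3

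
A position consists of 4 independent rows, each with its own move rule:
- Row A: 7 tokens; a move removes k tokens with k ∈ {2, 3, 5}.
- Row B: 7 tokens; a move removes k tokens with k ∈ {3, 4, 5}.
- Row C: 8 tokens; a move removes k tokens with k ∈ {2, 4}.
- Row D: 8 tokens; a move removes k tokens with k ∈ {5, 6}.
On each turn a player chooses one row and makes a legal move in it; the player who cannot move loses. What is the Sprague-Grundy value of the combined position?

Build the Grundy sequence for row A with g(k) = mex{g(k−s) : s ∈ {2, 3, 5}, s ≤ k}:
k:     0  1  2  3  4  5  6  7
g(k):  0  0  1  1  2  2  3  0
So g(7) = 0.
Grundy values for row B (subtraction set {3, 4, 5}):
k:     0  1  2  3  4  5  6  7
g(k):  0  0  0  1  1  1  2  2
So g(7) = 2.
For row C, compute g(0), g(1), … with moves {2, 4}:
k:     0  1  2  3  4  5  6  7  8
g(k):  0  0  1  1  2  2  0  0  1
So g(8) = 1.
Build the Grundy sequence for row D with g(k) = mex{g(k−s) : s ∈ {5, 6}, s ≤ k}:
g(0) = mex{} = 0
g(1) = mex{} = 0
g(2) = mex{} = 0
g(3) = mex{} = 0
g(4) = mex{} = 0
g(5) = mex{0} = 1
g(6) = mex{0} = 1
g(7) = mex{0} = 1
g(8) = mex{0} = 1
So g(8) = 1.
The value of a disjunctive sum is the nim-sum of the parts.
Combined value = 0 XOR 2 XOR 1 XOR 1 = 2.

2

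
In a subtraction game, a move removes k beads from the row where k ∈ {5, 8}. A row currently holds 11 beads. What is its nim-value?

2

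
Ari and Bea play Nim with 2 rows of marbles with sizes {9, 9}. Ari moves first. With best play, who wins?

Bea wins

Compute the nim-sum pairwise:
9 XOR 9 = 0
The nim-sum is 0, so this is a P-position: the player to move is in a losing position under optimal play; Ari is about to move from it and so loses — Bea wins.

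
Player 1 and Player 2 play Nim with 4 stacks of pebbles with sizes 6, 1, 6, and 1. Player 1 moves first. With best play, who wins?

Player 2 wins

In binary:
  110  (6)
  001  (1)
  110  (6)
  001  (1)
  ---
  000  (0)
The nim-sum is 0, so this is a P-position: the player to move is in a losing position under optimal play; Player 1 is about to move from it and so loses — Player 2 wins.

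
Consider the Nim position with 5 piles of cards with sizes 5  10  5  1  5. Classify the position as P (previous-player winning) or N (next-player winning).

N-position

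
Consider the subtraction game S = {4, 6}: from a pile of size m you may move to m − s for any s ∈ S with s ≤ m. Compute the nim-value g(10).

0

Build the Grundy sequence with g(k) = mex{g(k−s) : s ∈ {4, 6}, s ≤ k}:
g(0) = mex{} = 0
g(1) = mex{} = 0
g(2) = mex{} = 0
g(3) = mex{} = 0
g(4) = mex{0} = 1
g(5) = mex{0} = 1
g(6) = mex{0} = 1
g(7) = mex{0} = 1
g(8) = mex{0,1} = 2
g(9) = mex{0,1} = 2
g(10) = mex{1} = 0
So g(10) = 0.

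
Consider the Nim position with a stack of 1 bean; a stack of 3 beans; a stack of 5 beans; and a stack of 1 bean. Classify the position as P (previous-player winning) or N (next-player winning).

N-position

Nim-sum: 1 ⊕ 3 ⊕ 5 ⊕ 1 = 6.
The nim-sum is 6 ≠ 0, so this is an N-position: the player to move can win.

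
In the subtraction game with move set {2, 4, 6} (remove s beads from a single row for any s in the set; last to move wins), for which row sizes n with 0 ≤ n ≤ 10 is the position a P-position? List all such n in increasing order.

0, 1, 8, 9

Compute g(0), g(1), … for moves {2, 4, 6}:
g(0) = mex{} = 0
g(1) = mex{} = 0
g(2) = mex{0} = 1
g(3) = mex{0} = 1
g(4) = mex{0,1} = 2
g(5) = mex{0,1} = 2
g(6) = mex{0,1,2} = 3
g(7) = mex{0,1,2} = 3
g(8) = mex{1,2,3} = 0
g(9) = mex{1,2,3} = 0
g(10) = mex{0,2,3} = 1
The P-positions (g = 0) in 0..10 are 0, 1, 8, 9.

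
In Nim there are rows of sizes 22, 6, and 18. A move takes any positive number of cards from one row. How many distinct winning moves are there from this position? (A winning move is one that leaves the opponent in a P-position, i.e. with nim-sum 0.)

3

Nim-sum: 22 ^ 6 ^ 18 = 2.
The overall nim-sum is X = 2. A row of size p has a winning move iff p XOR X < p (reduce it to p XOR X).
  22: 22 XOR 2 = 20 < 22 — winning move (to 20).
  6: 6 XOR 2 = 4 < 6 — winning move (to 4).
  18: 18 XOR 2 = 16 < 18 — winning move (to 16).
That gives 3 winning moves.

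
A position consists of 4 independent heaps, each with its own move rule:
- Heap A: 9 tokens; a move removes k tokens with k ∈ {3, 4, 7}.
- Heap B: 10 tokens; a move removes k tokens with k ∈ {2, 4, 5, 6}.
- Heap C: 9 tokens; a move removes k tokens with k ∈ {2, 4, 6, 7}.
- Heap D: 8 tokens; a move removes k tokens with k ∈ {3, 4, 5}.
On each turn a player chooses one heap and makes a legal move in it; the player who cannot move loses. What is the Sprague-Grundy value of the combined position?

2

For heap A, compute g(0), g(1), … with moves {3, 4, 7}:
k:     0  1  2  3  4  5  6  7  8  9
g(k):  0  0  0  1  1  1  2  2  2  3
So g(9) = 3.
For heap B, compute g(0), g(1), … with moves {2, 4, 5, 6}:
k:     0  1  2  3  4  5  6  7  8  9 10
g(k):  0  0  1  1  2  2  3  3  0  0  1
So g(10) = 1.
For heap C, compute g(0), g(1), … with moves {2, 4, 6, 7}:
k:     0  1  2  3  4  5  6  7  8  9
g(k):  0  0  1  1  2  2  3  3  4  0
So g(9) = 0.
Build the Grundy sequence for heap D with g(k) = mex{g(k−s) : s ∈ {3, 4, 5}, s ≤ k}:
k:     0  1  2  3  4  5  6  7  8
g(k):  0  0  0  1  1  1  2  2  0
So g(8) = 0.
The value of a disjunctive sum is the nim-sum of the parts.
Combined value = 3 XOR 1 XOR 0 XOR 0 = 2.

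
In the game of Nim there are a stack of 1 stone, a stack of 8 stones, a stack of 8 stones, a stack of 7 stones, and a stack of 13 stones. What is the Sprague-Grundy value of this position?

11

Compute the nim-sum pairwise:
1 ⊕ 8 = 9
9 ⊕ 8 = 1
1 ⊕ 7 = 6
6 ⊕ 13 = 11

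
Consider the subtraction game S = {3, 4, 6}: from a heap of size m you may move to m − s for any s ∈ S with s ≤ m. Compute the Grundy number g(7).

2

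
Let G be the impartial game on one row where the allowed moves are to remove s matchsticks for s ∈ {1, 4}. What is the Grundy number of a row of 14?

2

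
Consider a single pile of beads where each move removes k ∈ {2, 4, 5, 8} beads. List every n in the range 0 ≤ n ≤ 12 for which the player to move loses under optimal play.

0, 1, 7, 10

Grundy values for subtraction set {2, 4, 5, 8}:
k:     0  1  2  3  4  5  6  7  8  9 10 11 12
g(k):  0  0  1  1  2  2  3  0  4  1  0  2  1
The P-positions (g = 0) in 0..12 are 0, 1, 7, 10.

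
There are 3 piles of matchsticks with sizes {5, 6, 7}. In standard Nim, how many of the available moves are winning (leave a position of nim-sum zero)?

3

Write each in binary and XOR column by column:
  101  (5)
  110  (6)
  111  (7)
  ---
  100  (4)
The overall nim-sum is X = 4. A pile of size p has a winning move iff p XOR X < p (reduce it to p XOR X).
  5: 5 XOR 4 = 1 < 5 — winning move (to 1).
  6: 6 XOR 4 = 2 < 6 — winning move (to 2).
  7: 7 XOR 4 = 3 < 7 — winning move (to 3).
That gives 3 winning moves.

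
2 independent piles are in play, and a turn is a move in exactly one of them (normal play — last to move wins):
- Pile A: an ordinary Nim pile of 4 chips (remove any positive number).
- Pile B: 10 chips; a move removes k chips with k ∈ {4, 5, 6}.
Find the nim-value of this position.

4

Pile A is a plain Nim pile of size 4, so its Grundy value is 4.
Build the Grundy sequence for pile B with g(k) = mex{g(k−s) : s ∈ {4, 5, 6}, s ≤ k}:
k:     0  1  2  3  4  5  6  7  8  9 10
g(k):  0  0  0  0  1  1  1  1  2  2  0
So g(10) = 0.
By the Sprague-Grundy theorem, the Grundy value of a sum of independent games is the XOR of the component values.
Combined value = 4 XOR 0 = 4.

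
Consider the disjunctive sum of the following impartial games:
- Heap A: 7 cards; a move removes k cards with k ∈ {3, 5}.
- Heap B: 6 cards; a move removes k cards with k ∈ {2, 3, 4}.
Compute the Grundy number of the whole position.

2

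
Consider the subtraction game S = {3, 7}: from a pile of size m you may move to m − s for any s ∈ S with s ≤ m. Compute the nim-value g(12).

0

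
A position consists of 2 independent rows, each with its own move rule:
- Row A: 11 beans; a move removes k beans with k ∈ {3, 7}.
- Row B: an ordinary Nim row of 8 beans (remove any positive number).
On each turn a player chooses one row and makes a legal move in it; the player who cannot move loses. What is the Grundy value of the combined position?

8

For row A, compute g(0), g(1), … with moves {3, 7}:
g(0) = mex{} = 0
g(1) = mex{} = 0
g(2) = mex{} = 0
g(3) = mex{0} = 1
g(4) = mex{0} = 1
g(5) = mex{0} = 1
g(6) = mex{1} = 0
g(7) = mex{0,1} = 2
g(8) = mex{0,1} = 2
g(9) = mex{0} = 1
g(10) = mex{1,2} = 0
g(11) = mex{1,2} = 0
So g(11) = 0.
Row B is a plain Nim row of size 8, so its Grundy value is 8.
The value of a disjunctive sum is the nim-sum of the parts.
Combined value = 0 ⊕ 8 = 8.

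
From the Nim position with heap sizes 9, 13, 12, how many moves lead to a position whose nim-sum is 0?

Nim-sum: 9 ⊕ 13 ⊕ 12 = 8.
The overall nim-sum is X = 8. A heap of size p has a winning move iff p XOR X < p (reduce it to p XOR X).
  9: 9 XOR 8 = 1 < 9 — winning move (to 1).
  13: 13 XOR 8 = 5 < 13 — winning move (to 5).
  12: 12 XOR 8 = 4 < 12 — winning move (to 4).
That gives 3 winning moves.

3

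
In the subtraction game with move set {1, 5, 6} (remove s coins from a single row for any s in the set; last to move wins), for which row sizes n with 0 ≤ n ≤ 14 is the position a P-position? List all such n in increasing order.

0, 2, 4, 11, 13

Grundy values for subtraction set {1, 5, 6}:
g(0) = mex{} = 0
g(1) = mex{0} = 1
g(2) = mex{1} = 0
g(3) = mex{0} = 1
g(4) = mex{1} = 0
g(5) = mex{0} = 1
g(6) = mex{0,1} = 2
g(7) = mex{0,1,2} = 3
g(8) = mex{0,1,3} = 2
g(9) = mex{0,1,2} = 3
g(10) = mex{0,1,3} = 2
g(11) = mex{1,2} = 0
g(12) = mex{0,2,3} = 1
g(13) = mex{1,2,3} = 0
g(14) = mex{0,2,3} = 1
The P-positions (g = 0) in 0..14 are 0, 2, 4, 11, 13.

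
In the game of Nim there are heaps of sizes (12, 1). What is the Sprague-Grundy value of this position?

Bitwise XOR of the heap sizes:
  1100  (12)
  0001  (1)
  ----
  1101  (13)

13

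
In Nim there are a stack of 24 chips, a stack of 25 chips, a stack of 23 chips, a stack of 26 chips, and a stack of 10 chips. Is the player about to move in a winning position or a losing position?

Winning position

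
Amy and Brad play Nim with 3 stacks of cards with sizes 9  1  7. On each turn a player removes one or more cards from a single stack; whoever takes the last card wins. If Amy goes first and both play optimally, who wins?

Amy wins

Compute the nim-sum pairwise:
9 XOR 1 = 8
8 XOR 7 = 15
The nim-sum is 15 ≠ 0, so this is an N-position: the player to move can win; Amy has a winning move.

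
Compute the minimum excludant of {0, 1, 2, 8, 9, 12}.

3

The values 0, 1, 2 are all present; 3 is the first non-negative integer missing from the set.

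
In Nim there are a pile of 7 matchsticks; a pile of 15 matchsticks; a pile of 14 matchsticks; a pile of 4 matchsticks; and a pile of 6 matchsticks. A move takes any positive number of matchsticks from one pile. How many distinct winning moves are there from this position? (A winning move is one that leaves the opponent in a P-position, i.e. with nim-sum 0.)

5

Compute the nim-sum pairwise:
7 ⊕ 15 = 8
8 ⊕ 14 = 6
6 ⊕ 4 = 2
2 ⊕ 6 = 4
The overall nim-sum is X = 4. A pile of size p has a winning move iff p XOR X < p (reduce it to p XOR X).
  7: 7 XOR 4 = 3 < 7 — winning move (to 3).
  15: 15 XOR 4 = 11 < 15 — winning move (to 11).
  14: 14 XOR 4 = 10 < 14 — winning move (to 10).
  4: 4 XOR 4 = 0 < 4 — winning move (to 0).
  6: 6 XOR 4 = 2 < 6 — winning move (to 2).
That gives 5 winning moves.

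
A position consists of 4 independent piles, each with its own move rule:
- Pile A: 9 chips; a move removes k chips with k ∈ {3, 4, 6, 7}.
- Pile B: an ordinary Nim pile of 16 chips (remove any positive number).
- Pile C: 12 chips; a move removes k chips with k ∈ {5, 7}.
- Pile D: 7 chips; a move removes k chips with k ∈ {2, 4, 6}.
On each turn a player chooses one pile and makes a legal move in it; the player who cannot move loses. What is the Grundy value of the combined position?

For pile A, compute g(0), g(1), … with moves {3, 4, 6, 7}:
g(0) = mex{} = 0
g(1) = mex{} = 0
g(2) = mex{} = 0
g(3) = mex{0} = 1
g(4) = mex{0} = 1
g(5) = mex{0} = 1
g(6) = mex{0,1} = 2
g(7) = mex{0,1} = 2
g(8) = mex{0,1} = 2
g(9) = mex{0,1,2} = 3
So g(9) = 3.
Pile B is a plain Nim pile of size 16, so its Grundy value is 16.
For pile C, compute g(0), g(1), … with moves {5, 7}:
g(0) = mex{} = 0
g(1) = mex{} = 0
g(2) = mex{} = 0
g(3) = mex{} = 0
g(4) = mex{} = 0
g(5) = mex{0} = 1
g(6) = mex{0} = 1
g(7) = mex{0} = 1
g(8) = mex{0} = 1
g(9) = mex{0} = 1
g(10) = mex{0,1} = 2
g(11) = mex{0,1} = 2
g(12) = mex{1} = 0
So g(12) = 0.
Grundy values for pile D (subtraction set {2, 4, 6}):
g(0) = mex{} = 0
g(1) = mex{} = 0
g(2) = mex{0} = 1
g(3) = mex{0} = 1
g(4) = mex{0,1} = 2
g(5) = mex{0,1} = 2
g(6) = mex{0,1,2} = 3
g(7) = mex{0,1,2} = 3
So g(7) = 3.
By the Sprague-Grundy theorem, the Grundy value of a sum of independent games is the XOR of the component values.
Combined value = 3 ⊕ 16 ⊕ 0 ⊕ 3 = 16.

16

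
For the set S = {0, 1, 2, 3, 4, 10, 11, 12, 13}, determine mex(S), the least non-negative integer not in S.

The values 0, 1, 2, 3, 4 are all present; 5 is the first non-negative integer missing from the set.

5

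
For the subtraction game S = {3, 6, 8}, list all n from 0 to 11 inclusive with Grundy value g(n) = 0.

Build the Grundy sequence with g(k) = mex{g(k−s) : s ∈ {3, 6, 8}, s ≤ k}:
g(0) = mex{} = 0
g(1) = mex{} = 0
g(2) = mex{} = 0
g(3) = mex{0} = 1
g(4) = mex{0} = 1
g(5) = mex{0} = 1
g(6) = mex{0,1} = 2
g(7) = mex{0,1} = 2
g(8) = mex{0,1} = 2
g(9) = mex{0,1,2} = 3
g(10) = mex{0,1,2} = 3
g(11) = mex{1,2} = 0
The P-positions (g = 0) in 0..11 are 0, 1, 2, 11.

0, 1, 2, 11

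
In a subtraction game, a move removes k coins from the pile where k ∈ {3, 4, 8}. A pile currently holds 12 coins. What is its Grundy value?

Grundy values for subtraction set {3, 4, 8}:
k:     0  1  2  3  4  5  6  7  8  9 10 11 12
g(k):  0  0  0  1  1  1  2  0  2  3  1  3  0
So g(12) = 0.

0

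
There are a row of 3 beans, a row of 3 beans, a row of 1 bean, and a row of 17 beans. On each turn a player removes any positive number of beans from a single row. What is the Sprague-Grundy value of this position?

16

Nim-sum: 3 ^ 3 ^ 1 ^ 17 = 16.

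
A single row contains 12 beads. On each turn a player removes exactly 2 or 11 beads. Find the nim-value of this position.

Build the Grundy sequence with g(k) = mex{g(k−s) : s ∈ {2, 11}, s ≤ k}:
k:     0  1  2  3  4  5  6  7  8  9 10 11 12
g(k):  0  0  1  1  0  0  1  1  0  0  1  1  2
So g(12) = 2.

2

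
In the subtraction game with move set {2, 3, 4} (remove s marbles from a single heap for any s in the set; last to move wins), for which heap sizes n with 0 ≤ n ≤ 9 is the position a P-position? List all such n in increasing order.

0, 1, 6, 7

Compute g(0), g(1), … for moves {2, 3, 4}:
g(0) = mex{} = 0
g(1) = mex{} = 0
g(2) = mex{0} = 1
g(3) = mex{0} = 1
g(4) = mex{0,1} = 2
g(5) = mex{0,1} = 2
g(6) = mex{1,2} = 0
g(7) = mex{1,2} = 0
g(8) = mex{0,2} = 1
g(9) = mex{0,2} = 1
The P-positions (g = 0) in 0..9 are 0, 1, 6, 7.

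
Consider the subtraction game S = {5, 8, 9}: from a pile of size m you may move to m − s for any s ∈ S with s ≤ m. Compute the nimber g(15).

0

Compute g(0), g(1), … for moves {5, 8, 9}:
k:     0  1  2  3  4  5  6  7  8  9 10 11 12 13 14 15
g(k):  0  0  0  0  0  1  1  1  1  1  2  2  2  2  0  0
So g(15) = 0.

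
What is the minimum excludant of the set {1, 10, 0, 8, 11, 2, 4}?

3

The values 0, 1, 2 are all present; 3 is the first non-negative integer missing from the set.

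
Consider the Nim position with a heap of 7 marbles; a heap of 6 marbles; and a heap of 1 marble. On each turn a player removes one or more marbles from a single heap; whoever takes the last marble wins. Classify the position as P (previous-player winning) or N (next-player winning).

Compute the nim-sum pairwise:
7 ⊕ 6 = 1
1 ⊕ 1 = 0
The nim-sum is 0, so this is a P-position: the player to move is in a losing position under optimal play.

P-position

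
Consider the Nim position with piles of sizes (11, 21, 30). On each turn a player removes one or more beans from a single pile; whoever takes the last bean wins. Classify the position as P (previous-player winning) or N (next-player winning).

Bitwise XOR of the heap sizes:
  01011  (11)
  10101  (21)
  11110  (30)
  -----
  00000  (0)
The nim-sum is 0, so this is a P-position: the player to move is in a losing position under optimal play.

P-position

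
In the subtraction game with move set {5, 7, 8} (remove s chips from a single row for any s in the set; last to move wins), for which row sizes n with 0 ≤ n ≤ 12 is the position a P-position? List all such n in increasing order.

Build the Grundy sequence with g(k) = mex{g(k−s) : s ∈ {5, 7, 8}, s ≤ k}:
g(0) = mex{} = 0
g(1) = mex{} = 0
g(2) = mex{} = 0
g(3) = mex{} = 0
g(4) = mex{} = 0
g(5) = mex{0} = 1
g(6) = mex{0} = 1
g(7) = mex{0} = 1
g(8) = mex{0} = 1
g(9) = mex{0} = 1
g(10) = mex{0,1} = 2
g(11) = mex{0,1} = 2
g(12) = mex{0,1} = 2
The P-positions (g = 0) in 0..12 are 0, 1, 2, 3, 4.

0, 1, 2, 3, 4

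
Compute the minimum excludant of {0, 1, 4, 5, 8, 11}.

2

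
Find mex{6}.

0 is not in the set, so the mex is 0.

0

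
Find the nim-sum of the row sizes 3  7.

4

Nim-sum: 3 ^ 7 = 4.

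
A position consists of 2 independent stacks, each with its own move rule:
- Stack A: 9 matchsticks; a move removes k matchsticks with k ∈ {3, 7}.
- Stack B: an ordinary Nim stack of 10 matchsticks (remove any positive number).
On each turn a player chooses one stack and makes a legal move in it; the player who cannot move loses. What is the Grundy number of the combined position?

11

Build the Grundy sequence for stack A with g(k) = mex{g(k−s) : s ∈ {3, 7}, s ≤ k}:
k:     0  1  2  3  4  5  6  7  8  9
g(k):  0  0  0  1  1  1  0  2  2  1
So g(9) = 1.
Stack B is a plain Nim stack of size 10, so its Grundy value is 10.
The value of a disjunctive sum is the nim-sum of the parts.
Combined value = 1 ⊕ 10 = 11.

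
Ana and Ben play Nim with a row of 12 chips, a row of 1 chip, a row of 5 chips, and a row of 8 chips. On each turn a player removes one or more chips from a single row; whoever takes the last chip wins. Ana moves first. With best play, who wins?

Ben wins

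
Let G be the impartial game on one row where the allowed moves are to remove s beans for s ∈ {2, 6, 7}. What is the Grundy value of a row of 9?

0

Compute g(0), g(1), … for moves {2, 6, 7}:
g(0) = mex{} = 0
g(1) = mex{} = 0
g(2) = mex{0} = 1
g(3) = mex{0} = 1
g(4) = mex{1} = 0
g(5) = mex{1} = 0
g(6) = mex{0} = 1
g(7) = mex{0} = 1
g(8) = mex{0,1} = 2
g(9) = mex{1} = 0
So g(9) = 0.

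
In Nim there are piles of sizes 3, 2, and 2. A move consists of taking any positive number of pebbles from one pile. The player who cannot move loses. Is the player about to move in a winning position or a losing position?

Write each in binary and XOR column by column:
  11  (3)
  10  (2)
  10  (2)
  --
  11  (3)
The nim-sum is 3 ≠ 0, so this is an N-position: the player to move can win.

Winning position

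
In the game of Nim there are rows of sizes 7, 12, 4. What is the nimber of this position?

15

In binary:
  0111  (7)
  1100  (12)
  0100  (4)
  ----
  1111  (15)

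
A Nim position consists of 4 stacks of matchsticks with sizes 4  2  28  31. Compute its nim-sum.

5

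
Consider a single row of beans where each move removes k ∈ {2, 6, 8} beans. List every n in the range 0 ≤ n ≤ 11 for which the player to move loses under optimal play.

0, 1, 4, 5

Grundy values for subtraction set {2, 6, 8}:
k:     0  1  2  3  4  5  6  7  8  9 10 11
g(k):  0  0  1  1  0  0  1  1  2  2  3  3
The P-positions (g = 0) in 0..11 are 0, 1, 4, 5.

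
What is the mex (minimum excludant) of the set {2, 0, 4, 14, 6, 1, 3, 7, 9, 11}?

The values 0, 1, 2, 3, 4 are all present; 5 is the first non-negative integer missing from the set.

5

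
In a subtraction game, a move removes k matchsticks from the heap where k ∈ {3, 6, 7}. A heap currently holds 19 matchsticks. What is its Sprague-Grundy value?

Compute g(0), g(1), … for moves {3, 6, 7}:
k:     0  1  2  3  4  5  6  7  8  9 10 11 12 13 14 15 16 17 18 19
g(k):  0  0  0  1  1  1  2  2  2  3  0  0  0  1  1  1  2  2  2  3
So g(19) = 3.

3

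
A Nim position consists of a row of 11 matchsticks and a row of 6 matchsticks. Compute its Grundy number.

13

In binary:
  1011  (11)
  0110  (6)
  ----
  1101  (13)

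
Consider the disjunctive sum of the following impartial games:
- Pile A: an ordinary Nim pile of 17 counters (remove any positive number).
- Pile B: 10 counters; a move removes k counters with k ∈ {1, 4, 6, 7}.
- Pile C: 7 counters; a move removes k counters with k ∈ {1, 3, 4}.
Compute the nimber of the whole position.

17

Pile A is a plain Nim pile of size 17, so its Grundy value is 17.
Grundy values for pile B (subtraction set {1, 4, 6, 7}):
g(0) = mex{} = 0
g(1) = mex{0} = 1
g(2) = mex{1} = 0
g(3) = mex{0} = 1
g(4) = mex{0,1} = 2
g(5) = mex{1,2} = 0
g(6) = mex{0} = 1
g(7) = mex{0,1} = 2
g(8) = mex{0,1,2} = 3
g(9) = mex{0,1,3} = 2
g(10) = mex{1,2} = 0
So g(10) = 0.
Grundy values for pile C (subtraction set {1, 3, 4}):
k:     0  1  2  3  4  5  6  7
g(k):  0  1  0  1  2  3  2  0
So g(7) = 0.
By the Sprague-Grundy theorem, the Grundy value of a sum of independent games is the XOR of the component values.
Combined value = 17 XOR 0 XOR 0 = 17.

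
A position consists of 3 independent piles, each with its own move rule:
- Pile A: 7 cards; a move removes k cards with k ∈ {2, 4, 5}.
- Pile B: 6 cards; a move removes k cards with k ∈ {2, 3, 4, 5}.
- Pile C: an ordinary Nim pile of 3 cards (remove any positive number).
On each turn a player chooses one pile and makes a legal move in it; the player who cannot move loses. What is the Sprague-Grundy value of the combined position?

Grundy values for pile A (subtraction set {2, 4, 5}):
k:     0  1  2  3  4  5  6  7
g(k):  0  0  1  1  2  2  3  0
So g(7) = 0.
For pile B, compute g(0), g(1), … with moves {2, 3, 4, 5}:
g(0) = mex{} = 0
g(1) = mex{} = 0
g(2) = mex{0} = 1
g(3) = mex{0} = 1
g(4) = mex{0,1} = 2
g(5) = mex{0,1} = 2
g(6) = mex{0,1,2} = 3
So g(6) = 3.
Pile C is a plain Nim pile of size 3, so its Grundy value is 3.
The value of a disjunctive sum is the nim-sum of the parts.
Combined value = 0 ⊕ 3 ⊕ 3 = 0.

0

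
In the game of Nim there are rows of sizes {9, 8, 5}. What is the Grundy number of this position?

4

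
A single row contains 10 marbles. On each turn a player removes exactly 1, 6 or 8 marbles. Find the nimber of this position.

Compute g(0), g(1), … for moves {1, 6, 8}:
k:     0  1  2  3  4  5  6  7  8  9 10
g(k):  0  1  0  1  0  1  2  0  1  0  1
So g(10) = 1.

1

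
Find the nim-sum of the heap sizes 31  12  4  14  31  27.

Nim-sum: 31 ^ 12 ^ 4 ^ 14 ^ 31 ^ 27 = 29.

29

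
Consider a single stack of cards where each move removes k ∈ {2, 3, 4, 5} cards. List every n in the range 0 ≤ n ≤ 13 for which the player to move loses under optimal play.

0, 1, 7, 8

Compute g(0), g(1), … for moves {2, 3, 4, 5}:
k:     0  1  2  3  4  5  6  7  8  9 10 11 12 13
g(k):  0  0  1  1  2  2  3  0  0  1  1  2  2  3
The P-positions (g = 0) in 0..13 are 0, 1, 7, 8.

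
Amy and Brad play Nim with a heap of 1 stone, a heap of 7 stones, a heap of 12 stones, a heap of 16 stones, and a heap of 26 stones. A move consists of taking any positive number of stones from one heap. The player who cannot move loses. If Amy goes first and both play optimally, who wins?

Nim-sum: 1 ^ 7 ^ 12 ^ 16 ^ 26 = 0.
The nim-sum is 0, so this is a P-position: the player to move is in a losing position under optimal play; Amy is about to move from it and so loses — Brad wins.

Brad wins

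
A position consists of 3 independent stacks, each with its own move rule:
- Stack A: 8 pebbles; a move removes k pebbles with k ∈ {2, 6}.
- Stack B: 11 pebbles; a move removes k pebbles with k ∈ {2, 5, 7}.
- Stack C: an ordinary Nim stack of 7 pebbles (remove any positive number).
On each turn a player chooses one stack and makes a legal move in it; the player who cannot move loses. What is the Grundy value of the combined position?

For stack A, compute g(0), g(1), … with moves {2, 6}:
g(0) = mex{} = 0
g(1) = mex{} = 0
g(2) = mex{0} = 1
g(3) = mex{0} = 1
g(4) = mex{1} = 0
g(5) = mex{1} = 0
g(6) = mex{0} = 1
g(7) = mex{0} = 1
g(8) = mex{1} = 0
So g(8) = 0.
Grundy values for stack B (subtraction set {2, 5, 7}):
g(0) = mex{} = 0
g(1) = mex{} = 0
g(2) = mex{0} = 1
g(3) = mex{0} = 1
g(4) = mex{1} = 0
g(5) = mex{0,1} = 2
g(6) = mex{0} = 1
g(7) = mex{0,1,2} = 3
g(8) = mex{0,1} = 2
g(9) = mex{0,1,3} = 2
g(10) = mex{1,2} = 0
g(11) = mex{0,1,2} = 3
So g(11) = 3.
Stack C is a plain Nim stack of size 7, so its Grundy value is 7.
By the Sprague-Grundy theorem, the Grundy value of a sum of independent games is the XOR of the component values.
Combined value = 0 ⊕ 3 ⊕ 7 = 4.

4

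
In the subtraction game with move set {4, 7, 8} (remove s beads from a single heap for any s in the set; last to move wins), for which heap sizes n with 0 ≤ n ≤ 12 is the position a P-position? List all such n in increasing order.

0, 1, 2, 3, 12

Grundy values for subtraction set {4, 7, 8}:
k:     0  1  2  3  4  5  6  7  8  9 10 11 12
g(k):  0  0  0  0  1  1  1  1  2  2  2  2  0
The P-positions (g = 0) in 0..12 are 0, 1, 2, 3, 12.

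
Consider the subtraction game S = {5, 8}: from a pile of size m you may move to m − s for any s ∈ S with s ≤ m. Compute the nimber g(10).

2

Compute g(0), g(1), … for moves {5, 8}:
k:     0  1  2  3  4  5  6  7  8  9 10
g(k):  0  0  0  0  0  1  1  1  1  1  2
So g(10) = 2.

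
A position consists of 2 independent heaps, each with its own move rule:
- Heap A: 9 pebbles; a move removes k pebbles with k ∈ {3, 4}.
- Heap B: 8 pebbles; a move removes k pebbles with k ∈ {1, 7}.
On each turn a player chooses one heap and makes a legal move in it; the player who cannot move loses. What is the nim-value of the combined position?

Grundy values for heap A (subtraction set {3, 4}):
k:     0  1  2  3  4  5  6  7  8  9
g(k):  0  0  0  1  1  1  2  0  0  0
So g(9) = 0.
Grundy values for heap B (subtraction set {1, 7}):
k:     0  1  2  3  4  5  6  7  8
g(k):  0  1  0  1  0  1  0  1  0
So g(8) = 0.
The value of a disjunctive sum is the nim-sum of the parts.
Combined value = 0 XOR 0 = 0.

0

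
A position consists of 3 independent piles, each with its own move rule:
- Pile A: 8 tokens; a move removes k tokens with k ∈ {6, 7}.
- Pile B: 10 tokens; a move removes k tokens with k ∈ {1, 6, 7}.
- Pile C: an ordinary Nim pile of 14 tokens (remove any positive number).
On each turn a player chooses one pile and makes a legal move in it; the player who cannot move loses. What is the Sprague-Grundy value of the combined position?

Build the Grundy sequence for pile A with g(k) = mex{g(k−s) : s ∈ {6, 7}, s ≤ k}:
k:     0  1  2  3  4  5  6  7  8
g(k):  0  0  0  0  0  0  1  1  1
So g(8) = 1.
Grundy values for pile B (subtraction set {1, 6, 7}):
k:     0  1  2  3  4  5  6  7  8  9 10
g(k):  0  1  0  1  0  1  2  3  2  3  2
So g(10) = 2.
Pile C is a plain Nim pile of size 14, so its Grundy value is 14.
The value of a disjunctive sum is the nim-sum of the parts.
Combined value = 1 ⊕ 2 ⊕ 14 = 13.

13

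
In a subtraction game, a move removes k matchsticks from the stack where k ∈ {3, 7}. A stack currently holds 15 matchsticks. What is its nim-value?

Compute g(0), g(1), … for moves {3, 7}:
k:     0  1  2  3  4  5  6  7  8  9 10 11 12 13 14 15
g(k):  0  0  0  1  1  1  0  2  2  1  0  0  0  1  1  1
So g(15) = 1.

1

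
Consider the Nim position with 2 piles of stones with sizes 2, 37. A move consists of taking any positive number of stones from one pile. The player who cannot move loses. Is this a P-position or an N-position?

Nim-sum: 2 ⊕ 37 = 39.
The nim-sum is 39 ≠ 0, so this is an N-position: the player to move can win.

N-position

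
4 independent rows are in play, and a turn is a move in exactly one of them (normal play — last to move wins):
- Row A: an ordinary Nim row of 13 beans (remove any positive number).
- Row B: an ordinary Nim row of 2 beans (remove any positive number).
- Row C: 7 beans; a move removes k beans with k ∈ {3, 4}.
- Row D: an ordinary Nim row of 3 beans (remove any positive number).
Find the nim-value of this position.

Row A is a plain Nim row of size 13, so its Grundy value is 13.
Row B is a plain Nim row of size 2, so its Grundy value is 2.
For row C, compute g(0), g(1), … with moves {3, 4}:
k:     0  1  2  3  4  5  6  7
g(k):  0  0  0  1  1  1  2  0
So g(7) = 0.
Row D is a plain Nim row of size 3, so its Grundy value is 3.
The value of a disjunctive sum is the nim-sum of the parts.
Combined value = 13 XOR 2 XOR 0 XOR 3 = 12.

12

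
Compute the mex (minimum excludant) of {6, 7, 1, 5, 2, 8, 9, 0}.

3

The values 0, 1, 2 are all present; 3 is the first non-negative integer missing from the set.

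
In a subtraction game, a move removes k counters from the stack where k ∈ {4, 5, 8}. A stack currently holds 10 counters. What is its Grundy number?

2

Grundy values for subtraction set {4, 5, 8}:
g(0) = mex{} = 0
g(1) = mex{} = 0
g(2) = mex{} = 0
g(3) = mex{} = 0
g(4) = mex{0} = 1
g(5) = mex{0} = 1
g(6) = mex{0} = 1
g(7) = mex{0} = 1
g(8) = mex{0,1} = 2
g(9) = mex{0,1} = 2
g(10) = mex{0,1} = 2
So g(10) = 2.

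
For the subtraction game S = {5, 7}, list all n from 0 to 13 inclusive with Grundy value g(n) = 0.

0, 1, 2, 3, 4, 12, 13

Grundy values for subtraction set {5, 7}:
k:     0  1  2  3  4  5  6  7  8  9 10 11 12 13
g(k):  0  0  0  0  0  1  1  1  1  1  2  2  0  0
The P-positions (g = 0) in 0..13 are 0, 1, 2, 3, 4, 12, 13.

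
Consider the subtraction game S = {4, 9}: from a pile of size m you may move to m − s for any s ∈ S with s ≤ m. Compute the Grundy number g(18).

Build the Grundy sequence with g(k) = mex{g(k−s) : s ∈ {4, 9}, s ≤ k}:
k:     0  1  2  3  4  5  6  7  8  9 10 11 12 13 14 15 16 17 18
g(k):  0  0  0  0  1  1  1  1  0  2  2  2  1  0  0  0  0  1  1
So g(18) = 1.

1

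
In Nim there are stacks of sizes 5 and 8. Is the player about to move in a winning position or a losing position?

Winning position

Nim-sum: 5 ⊕ 8 = 13.
The nim-sum is 13 ≠ 0, so this is an N-position: the player to move can win.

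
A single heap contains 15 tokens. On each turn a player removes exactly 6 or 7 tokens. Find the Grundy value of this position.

0

Build the Grundy sequence with g(k) = mex{g(k−s) : s ∈ {6, 7}, s ≤ k}:
k:     0  1  2  3  4  5  6  7  8  9 10 11 12 13 14 15
g(k):  0  0  0  0  0  0  1  1  1  1  1  1  2  0  0  0
So g(15) = 0.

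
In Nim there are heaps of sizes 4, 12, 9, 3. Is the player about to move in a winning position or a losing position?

Compute the nim-sum pairwise:
4 XOR 12 = 8
8 XOR 9 = 1
1 XOR 3 = 2
The nim-sum is 2 ≠ 0, so this is an N-position: the player to move can win.

Winning position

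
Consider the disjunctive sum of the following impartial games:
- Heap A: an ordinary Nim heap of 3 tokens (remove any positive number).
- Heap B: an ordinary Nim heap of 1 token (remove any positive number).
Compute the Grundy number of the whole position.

2

Heap A is a plain Nim heap of size 3, so its Grundy value is 3.
Heap B is a plain Nim heap of size 1, so its Grundy value is 1.
By the Sprague-Grundy theorem, the Grundy value of a sum of independent games is the XOR of the component values.
Combined value = 3 ⊕ 1 = 2.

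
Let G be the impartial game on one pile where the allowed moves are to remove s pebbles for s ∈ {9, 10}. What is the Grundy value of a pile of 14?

1

Build the Grundy sequence with g(k) = mex{g(k−s) : s ∈ {9, 10}, s ≤ k}:
k:     0  1  2  3  4  5  6  7  8  9 10 11 12 13 14
g(k):  0  0  0  0  0  0  0  0  0  1  1  1  1  1  1
So g(14) = 1.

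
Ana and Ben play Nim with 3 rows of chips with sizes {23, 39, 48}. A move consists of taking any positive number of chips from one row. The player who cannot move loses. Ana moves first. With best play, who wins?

Write each in binary and XOR column by column:
  010111  (23)
  100111  (39)
  110000  (48)
  ------
  000000  (0)
The nim-sum is 0, so this is a P-position: the player to move is in a losing position under optimal play; Ana is about to move from it and so loses — Ben wins.

Ben wins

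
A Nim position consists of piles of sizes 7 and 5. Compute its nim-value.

Write each in binary and XOR column by column:
  111  (7)
  101  (5)
  ---
  010  (2)

2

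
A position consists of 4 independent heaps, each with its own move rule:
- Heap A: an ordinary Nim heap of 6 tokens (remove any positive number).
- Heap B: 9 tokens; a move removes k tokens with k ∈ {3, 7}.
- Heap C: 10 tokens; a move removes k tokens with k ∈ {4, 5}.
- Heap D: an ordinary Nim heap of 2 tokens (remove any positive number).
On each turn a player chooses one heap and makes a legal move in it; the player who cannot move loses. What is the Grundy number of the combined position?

Heap A is a plain Nim heap of size 6, so its Grundy value is 6.
For heap B, compute g(0), g(1), … with moves {3, 7}:
k:     0  1  2  3  4  5  6  7  8  9
g(k):  0  0  0  1  1  1  0  2  2  1
So g(9) = 1.
Grundy values for heap C (subtraction set {4, 5}):
g(0) = mex{} = 0
g(1) = mex{} = 0
g(2) = mex{} = 0
g(3) = mex{} = 0
g(4) = mex{0} = 1
g(5) = mex{0} = 1
g(6) = mex{0} = 1
g(7) = mex{0} = 1
g(8) = mex{0,1} = 2
g(9) = mex{1} = 0
g(10) = mex{1} = 0
So g(10) = 0.
Heap D is a plain Nim heap of size 2, so its Grundy value is 2.
The value of a disjunctive sum is the nim-sum of the parts.
Combined value = 6 ⊕ 1 ⊕ 0 ⊕ 2 = 5.

5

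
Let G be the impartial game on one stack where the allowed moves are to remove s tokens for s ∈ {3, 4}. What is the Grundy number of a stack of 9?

0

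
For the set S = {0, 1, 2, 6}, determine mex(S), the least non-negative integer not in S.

The values 0, 1, 2 are all present; 3 is the first non-negative integer missing from the set.

3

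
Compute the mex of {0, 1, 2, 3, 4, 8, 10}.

5

The values 0, 1, 2, 3, 4 are all present; 5 is the first non-negative integer missing from the set.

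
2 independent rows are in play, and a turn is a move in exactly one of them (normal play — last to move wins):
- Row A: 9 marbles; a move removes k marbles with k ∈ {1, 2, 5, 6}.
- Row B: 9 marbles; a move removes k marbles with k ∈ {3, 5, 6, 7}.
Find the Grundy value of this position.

For row A, compute g(0), g(1), … with moves {1, 2, 5, 6}:
g(0) = mex{} = 0
g(1) = mex{0} = 1
g(2) = mex{0,1} = 2
g(3) = mex{1,2} = 0
g(4) = mex{0,2} = 1
g(5) = mex{0,1} = 2
g(6) = mex{0,1,2} = 3
g(7) = mex{1,2,3} = 0
g(8) = mex{0,2,3} = 1
g(9) = mex{0,1} = 2
So g(9) = 2.
Grundy values for row B (subtraction set {3, 5, 6, 7}):
g(0) = mex{} = 0
g(1) = mex{} = 0
g(2) = mex{} = 0
g(3) = mex{0} = 1
g(4) = mex{0} = 1
g(5) = mex{0} = 1
g(6) = mex{0,1} = 2
g(7) = mex{0,1} = 2
g(8) = mex{0,1} = 2
g(9) = mex{0,1,2} = 3
So g(9) = 3.
The value of a disjunctive sum is the nim-sum of the parts.
Combined value = 2 ⊕ 3 = 1.

1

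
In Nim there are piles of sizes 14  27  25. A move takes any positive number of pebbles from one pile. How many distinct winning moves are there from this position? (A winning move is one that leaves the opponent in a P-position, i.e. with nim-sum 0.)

3

Compute the nim-sum pairwise:
14 XOR 27 = 21
21 XOR 25 = 12
The overall nim-sum is X = 12. A pile of size p has a winning move iff p XOR X < p (reduce it to p XOR X).
  14: 14 XOR 12 = 2 < 14 — winning move (to 2).
  27: 27 XOR 12 = 23 < 27 — winning move (to 23).
  25: 25 XOR 12 = 21 < 25 — winning move (to 21).
That gives 3 winning moves.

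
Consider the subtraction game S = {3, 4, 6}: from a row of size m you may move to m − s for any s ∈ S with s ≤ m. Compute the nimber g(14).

1

Build the Grundy sequence with g(k) = mex{g(k−s) : s ∈ {3, 4, 6}, s ≤ k}:
g(0) = mex{} = 0
g(1) = mex{} = 0
g(2) = mex{} = 0
g(3) = mex{0} = 1
g(4) = mex{0} = 1
g(5) = mex{0} = 1
g(6) = mex{0,1} = 2
g(7) = mex{0,1} = 2
g(8) = mex{0,1} = 2
g(9) = mex{1,2} = 0
g(10) = mex{1,2} = 0
g(11) = mex{1,2} = 0
g(12) = mex{0,2} = 1
g(13) = mex{0,2} = 1
g(14) = mex{0,2} = 1
So g(14) = 1.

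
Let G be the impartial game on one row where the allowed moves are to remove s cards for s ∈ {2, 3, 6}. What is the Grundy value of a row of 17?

Build the Grundy sequence with g(k) = mex{g(k−s) : s ∈ {2, 3, 6}, s ≤ k}:
k:     0  1  2  3  4  5  6  7  8  9 10 11 12 13 14 15 16 17
g(k):  0  0  1  1  2  0  3  1  2  0  0  1  1  2  0  3  1  2
So g(17) = 2.

2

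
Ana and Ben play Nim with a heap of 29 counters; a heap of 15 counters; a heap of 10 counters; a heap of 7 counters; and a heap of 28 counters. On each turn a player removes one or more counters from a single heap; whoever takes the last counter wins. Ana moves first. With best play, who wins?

Ana wins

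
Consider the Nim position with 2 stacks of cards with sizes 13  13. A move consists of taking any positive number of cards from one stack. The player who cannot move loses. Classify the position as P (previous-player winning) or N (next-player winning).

Bitwise XOR of the heap sizes:
  1101  (13)
  1101  (13)
  ----
  0000  (0)
The nim-sum is 0, so this is a P-position: the player to move is in a losing position under optimal play.

P-position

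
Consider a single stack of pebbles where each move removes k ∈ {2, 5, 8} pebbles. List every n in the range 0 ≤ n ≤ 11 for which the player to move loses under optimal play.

0, 1, 4, 7, 10, 11

Compute g(0), g(1), … for moves {2, 5, 8}:
k:     0  1  2  3  4  5  6  7  8  9 10 11
g(k):  0  0  1  1  0  2  1  0  2  1  0  0
The P-positions (g = 0) in 0..11 are 0, 1, 4, 7, 10, 11.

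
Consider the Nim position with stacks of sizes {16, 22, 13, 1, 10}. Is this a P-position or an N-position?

P-position

Nim-sum: 16 ^ 22 ^ 13 ^ 1 ^ 10 = 0.
The nim-sum is 0, so this is a P-position: the player to move is in a losing position under optimal play.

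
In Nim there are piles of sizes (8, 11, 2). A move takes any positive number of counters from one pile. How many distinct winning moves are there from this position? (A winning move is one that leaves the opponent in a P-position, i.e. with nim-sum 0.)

1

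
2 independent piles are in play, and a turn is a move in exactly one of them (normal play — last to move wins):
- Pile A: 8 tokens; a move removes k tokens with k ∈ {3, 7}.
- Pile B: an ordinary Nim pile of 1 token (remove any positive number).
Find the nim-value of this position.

Build the Grundy sequence for pile A with g(k) = mex{g(k−s) : s ∈ {3, 7}, s ≤ k}:
k:     0  1  2  3  4  5  6  7  8
g(k):  0  0  0  1  1  1  0  2  2
So g(8) = 2.
Pile B is a plain Nim pile of size 1, so its Grundy value is 1.
The value of a disjunctive sum is the nim-sum of the parts.
Combined value = 2 ⊕ 1 = 3.

3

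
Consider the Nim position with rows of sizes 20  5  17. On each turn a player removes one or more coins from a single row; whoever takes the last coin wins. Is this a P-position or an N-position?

Compute the nim-sum pairwise:
20 ^ 5 = 17
17 ^ 17 = 0
The nim-sum is 0, so this is a P-position: the player to move is in a losing position under optimal play.

P-position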